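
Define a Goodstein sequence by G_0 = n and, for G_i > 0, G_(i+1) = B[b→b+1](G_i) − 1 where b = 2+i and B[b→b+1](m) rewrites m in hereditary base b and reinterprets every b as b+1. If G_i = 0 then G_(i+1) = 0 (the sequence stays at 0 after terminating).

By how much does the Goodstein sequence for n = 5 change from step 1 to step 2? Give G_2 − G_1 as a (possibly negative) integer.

228

G_0 = 5. HB_2(5) = 2^2 + 1. Bump = 28. G_1 = 27.
G_1 = 27. HB_3(27) = 3^3. Bump = 256. G_2 = 255.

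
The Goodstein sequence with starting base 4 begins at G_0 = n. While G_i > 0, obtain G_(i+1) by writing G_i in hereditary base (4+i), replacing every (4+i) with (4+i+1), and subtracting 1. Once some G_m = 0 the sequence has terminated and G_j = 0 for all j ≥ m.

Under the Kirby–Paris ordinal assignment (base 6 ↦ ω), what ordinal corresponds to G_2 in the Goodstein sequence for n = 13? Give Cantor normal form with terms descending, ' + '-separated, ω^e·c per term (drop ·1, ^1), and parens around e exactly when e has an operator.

ω·2 + 5

[0] 13 ≡ 3·4 + 1 (base 4). Lift 5: 16. −1: 15.
[1] 15 ≡ 3·5 (base 5). Lift 6: 18. −1: 17.
[2] 17 ≡ 2·6 + 5 (base 6). Lift 7: 19. −1: 18.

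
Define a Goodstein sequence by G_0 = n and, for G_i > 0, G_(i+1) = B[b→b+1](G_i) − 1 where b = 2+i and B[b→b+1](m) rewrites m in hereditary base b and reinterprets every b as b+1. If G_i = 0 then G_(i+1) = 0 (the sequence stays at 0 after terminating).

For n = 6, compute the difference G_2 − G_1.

228

base 2: 6 = 2^2 + 2; at 3: 3^3 + 3 = 30; next = 29
base 3: 29 = 3^3 + 2; at 4: 4^4 + 2 = 258; next = 257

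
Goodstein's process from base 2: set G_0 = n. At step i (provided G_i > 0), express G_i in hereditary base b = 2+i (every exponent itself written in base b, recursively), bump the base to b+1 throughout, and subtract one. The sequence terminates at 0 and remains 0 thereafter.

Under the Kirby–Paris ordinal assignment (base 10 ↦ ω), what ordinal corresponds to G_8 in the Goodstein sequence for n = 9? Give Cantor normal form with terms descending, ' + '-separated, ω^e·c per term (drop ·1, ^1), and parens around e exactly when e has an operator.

ω^ω·3 + ω^3·3 + ω^2·3 + ω·2 + 5

(0) 9|_2 = 2^(2 + 1) + 1 ↦ 3^(3 + 1) + 1|_3 = 82 ⇒ 81
(1) 81|_3 = 3^(3 + 1) ↦ 4^(4 + 1)|_4 = 1024 ⇒ 1023
(2) 1023|_4 = 3·4^4 + 3·4^3 + 3·4^2 + 3·4 + 3 ↦ 3·5^5 + 3·5^3 + 3·5^2 + 3·5 + 3|_5 = 9843 ⇒ 9842
(3) 9842|_5 = 3·5^5 + 3·5^3 + 3·5^2 + 3·5 + 2 ↦ 3·6^6 + 3·6^3 + 3·6^2 + 3·6 + 2|_6 = 140744 ⇒ 140743
(4) 140743|_6 = 3·6^6 + 3·6^3 + 3·6^2 + 3·6 + 1 ↦ 3·7^7 + 3·7^3 + 3·7^2 + 3·7 + 1|_7 = 2471827 ⇒ 2471826
(5) 2471826|_7 = 3·7^7 + 3·7^3 + 3·7^2 + 3·7 ↦ 3·8^8 + 3·8^3 + 3·8^2 + 3·8|_8 = 50333400 ⇒ 50333399
(6) 50333399|_8 = 3·8^8 + 3·8^3 + 3·8^2 + 2·8 + 7 ↦ 3·9^9 + 3·9^3 + 3·9^2 + 2·9 + 7|_9 = 1162263922 ⇒ 1162263921
(7) 1162263921|_9 = 3·9^9 + 3·9^3 + 3·9^2 + 2·9 + 6 ↦ 3·10^10 + 3·10^3 + 3·10^2 + 2·10 + 6|_10 = 30000003326 ⇒ 30000003325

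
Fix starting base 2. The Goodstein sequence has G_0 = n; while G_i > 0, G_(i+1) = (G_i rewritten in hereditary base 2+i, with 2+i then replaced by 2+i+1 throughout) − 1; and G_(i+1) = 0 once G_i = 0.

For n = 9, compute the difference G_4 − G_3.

130901

9 —HB2→ 2^(2 + 1) + 1 —bump→ 3^(3 + 1) + 1 = 82 —(−1)→ 81
81 —HB3→ 3^(3 + 1) —bump→ 4^(4 + 1) = 1024 —(−1)→ 1023
1023 —HB4→ 3·4^4 + 3·4^3 + 3·4^2 + 3·4 + 3 —bump→ 3·5^5 + 3·5^3 + 3·5^2 + 3·5 + 3 = 9843 —(−1)→ 9842
9842 —HB5→ 3·5^5 + 3·5^3 + 3·5^2 + 3·5 + 2 —bump→ 3·6^6 + 3·6^3 + 3·6^2 + 3·6 + 2 = 140744 —(−1)→ 140743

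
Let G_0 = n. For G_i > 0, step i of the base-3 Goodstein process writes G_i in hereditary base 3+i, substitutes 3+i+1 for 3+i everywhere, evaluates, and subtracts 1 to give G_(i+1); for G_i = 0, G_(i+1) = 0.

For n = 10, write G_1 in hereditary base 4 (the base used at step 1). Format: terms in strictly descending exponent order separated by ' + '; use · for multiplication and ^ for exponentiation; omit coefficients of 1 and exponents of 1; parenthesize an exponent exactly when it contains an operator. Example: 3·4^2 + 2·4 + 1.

4^2

step 0: 10 = 3^2 + 1; sub 4 for 3: 4^2 + 1; = 17; G_1 = 17−1 = 16
step 1: 16 = 4^2; sub 5 for 4: 5^2; = 25; G_2 = 25−1 = 24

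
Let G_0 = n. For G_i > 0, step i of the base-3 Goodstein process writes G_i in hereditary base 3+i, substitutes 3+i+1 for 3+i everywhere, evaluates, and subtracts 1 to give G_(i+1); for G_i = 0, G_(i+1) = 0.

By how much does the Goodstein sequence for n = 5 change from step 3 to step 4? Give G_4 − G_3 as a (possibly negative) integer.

-1

base 3: 5 = 3 + 2; at 4: 4 + 2 = 6; next = 5
base 4: 5 = 4 + 1; at 5: 5 + 1 = 6; next = 5
base 5: 5 = 5; at 6: 6 = 6; next = 5
base 6: 5 = 5; at 7: 5 = 5; next = 4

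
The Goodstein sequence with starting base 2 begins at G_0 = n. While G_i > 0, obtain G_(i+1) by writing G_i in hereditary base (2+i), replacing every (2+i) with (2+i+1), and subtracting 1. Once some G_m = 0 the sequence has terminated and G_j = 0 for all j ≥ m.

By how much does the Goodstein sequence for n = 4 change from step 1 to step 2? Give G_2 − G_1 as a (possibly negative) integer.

G_0=4  [base 2] 2^2  →[2↦3]→  3^3 = 27  −1 ⇒ G_1=26
G_1=26  [base 3] 2·3^2 + 2·3 + 2  →[3↦4]→  2·4^2 + 2·4 + 2 = 42  −1 ⇒ G_2=41

15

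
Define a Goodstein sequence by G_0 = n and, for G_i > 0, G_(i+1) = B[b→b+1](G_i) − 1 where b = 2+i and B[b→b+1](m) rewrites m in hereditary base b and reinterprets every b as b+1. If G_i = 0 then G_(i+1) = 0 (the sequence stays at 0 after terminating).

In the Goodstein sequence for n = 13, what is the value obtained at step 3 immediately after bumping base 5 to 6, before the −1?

[0] 13 ≡ 2^(2 + 1) + 2^2 + 1 (base 2). Lift 3: 109. −1: 108.
[1] 108 ≡ 3^(3 + 1) + 3^3 (base 3). Lift 4: 1280. −1: 1279.
[2] 1279 ≡ 4^(4 + 1) + 3·4^3 + 3·4^2 + 3·4 + 3 (base 4). Lift 5: 16093. −1: 16092.
[3] 16092 ≡ 5^(5 + 1) + 3·5^3 + 3·5^2 + 3·5 + 2 (base 5). Lift 6: 280712. −1: 280711.

280712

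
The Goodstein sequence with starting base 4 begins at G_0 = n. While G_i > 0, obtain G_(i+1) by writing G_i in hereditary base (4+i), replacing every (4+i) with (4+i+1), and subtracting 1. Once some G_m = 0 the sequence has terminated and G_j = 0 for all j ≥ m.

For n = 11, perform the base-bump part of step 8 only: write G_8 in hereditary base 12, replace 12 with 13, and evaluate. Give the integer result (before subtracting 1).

16

base 4: 11 = 2·4 + 3; at 5: 2·5 + 3 = 13; next = 12
base 5: 12 = 2·5 + 2; at 6: 2·6 + 2 = 14; next = 13
base 6: 13 = 2·6 + 1; at 7: 2·7 + 1 = 15; next = 14
base 7: 14 = 2·7; at 8: 2·8 = 16; next = 15
base 8: 15 = 8 + 7; at 9: 9 + 7 = 16; next = 15
base 9: 15 = 9 + 6; at 10: 10 + 6 = 16; next = 15
base 10: 15 = 10 + 5; at 11: 11 + 5 = 16; next = 15
base 11: 15 = 11 + 4; at 12: 12 + 4 = 16; next = 15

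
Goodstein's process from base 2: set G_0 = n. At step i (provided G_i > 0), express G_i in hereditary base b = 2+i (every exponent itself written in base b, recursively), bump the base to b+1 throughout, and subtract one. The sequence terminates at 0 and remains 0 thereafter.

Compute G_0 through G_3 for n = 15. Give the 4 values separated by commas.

15, 111, 1283, 18752

i=0: 15 = 2^(2 + 1) + 2^2 + 2 + 1 (b=2); 2→3: 3^(3 + 1) + 3^3 + 3 + 1 = 112; 112−1 = 111
i=1: 111 = 3^(3 + 1) + 3^3 + 3 (b=3); 3→4: 4^(4 + 1) + 4^4 + 4 = 1284; 1284−1 = 1283
i=2: 1283 = 4^(4 + 1) + 4^4 + 3 (b=4); 4→5: 5^(5 + 1) + 5^5 + 3 = 18753; 18753−1 = 18752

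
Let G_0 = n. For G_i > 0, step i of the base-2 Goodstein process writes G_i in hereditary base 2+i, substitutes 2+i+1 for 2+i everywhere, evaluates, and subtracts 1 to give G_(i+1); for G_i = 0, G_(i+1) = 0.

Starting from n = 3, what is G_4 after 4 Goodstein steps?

3 —HB2→ 2 + 1 —bump→ 3 + 1 = 4 —(−1)→ 3
3 —HB3→ 3 —bump→ 4 = 4 —(−1)→ 3
3 —HB4→ 3 —bump→ 3 = 3 —(−1)→ 2
2 —HB5→ 2 —bump→ 2 = 2 —(−1)→ 1
1 —HB6→ 1 —bump→ 1 = 1 —(−1)→ 0

1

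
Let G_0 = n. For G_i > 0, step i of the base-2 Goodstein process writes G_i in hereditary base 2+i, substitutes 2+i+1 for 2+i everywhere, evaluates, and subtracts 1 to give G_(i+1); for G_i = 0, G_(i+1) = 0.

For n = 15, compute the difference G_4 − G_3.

307841

G_0 = 15. HB_2(15) = 2^(2 + 1) + 2^2 + 2 + 1. Bump = 112. G_1 = 111.
G_1 = 111. HB_3(111) = 3^(3 + 1) + 3^3 + 3. Bump = 1284. G_2 = 1283.
G_2 = 1283. HB_4(1283) = 4^(4 + 1) + 4^4 + 3. Bump = 18753. G_3 = 18752.
G_3 = 18752. HB_5(18752) = 5^(5 + 1) + 5^5 + 2. Bump = 326594. G_4 = 326593.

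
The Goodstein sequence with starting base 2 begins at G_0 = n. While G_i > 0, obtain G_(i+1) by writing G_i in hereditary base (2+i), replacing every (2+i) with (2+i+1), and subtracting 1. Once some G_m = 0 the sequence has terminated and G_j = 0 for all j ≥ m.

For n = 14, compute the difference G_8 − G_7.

14 —HB2→ 2^(2 + 1) + 2^2 + 2 —bump→ 3^(3 + 1) + 3^3 + 3 = 111 —(−1)→ 110
110 —HB3→ 3^(3 + 1) + 3^3 + 2 —bump→ 4^(4 + 1) + 4^4 + 2 = 1282 —(−1)→ 1281
1281 —HB4→ 4^(4 + 1) + 4^4 + 1 —bump→ 5^(5 + 1) + 5^5 + 1 = 18751 —(−1)→ 18750
18750 —HB5→ 5^(5 + 1) + 5^5 —bump→ 6^(6 + 1) + 6^6 = 326592 —(−1)→ 326591
326591 —HB6→ 6^(6 + 1) + 5·6^5 + 5·6^4 + 5·6^3 + 5·6^2 + 5·6 + 5 —bump→ 7^(7 + 1) + 5·7^5 + 5·7^4 + 5·7^3 + 5·7^2 + 5·7 + 5 = 5862841 —(−1)→ 5862840
5862840 —HB7→ 7^(7 + 1) + 5·7^5 + 5·7^4 + 5·7^3 + 5·7^2 + 5·7 + 4 —bump→ 8^(8 + 1) + 5·8^5 + 5·8^4 + 5·8^3 + 5·8^2 + 5·8 + 4 = 134404972 —(−1)→ 134404971
134404971 —HB8→ 8^(8 + 1) + 5·8^5 + 5·8^4 + 5·8^3 + 5·8^2 + 5·8 + 3 —bump→ 9^(9 + 1) + 5·9^5 + 5·9^4 + 5·9^3 + 5·9^2 + 5·9 + 3 = 3487116549 —(−1)→ 3487116548
3487116548 —HB9→ 9^(9 + 1) + 5·9^5 + 5·9^4 + 5·9^3 + 5·9^2 + 5·9 + 2 —bump→ 10^(10 + 1) + 5·10^5 + 5·10^4 + 5·10^3 + 5·10^2 + 5·10 + 2 = 100000555552 —(−1)→ 100000555551

96513439003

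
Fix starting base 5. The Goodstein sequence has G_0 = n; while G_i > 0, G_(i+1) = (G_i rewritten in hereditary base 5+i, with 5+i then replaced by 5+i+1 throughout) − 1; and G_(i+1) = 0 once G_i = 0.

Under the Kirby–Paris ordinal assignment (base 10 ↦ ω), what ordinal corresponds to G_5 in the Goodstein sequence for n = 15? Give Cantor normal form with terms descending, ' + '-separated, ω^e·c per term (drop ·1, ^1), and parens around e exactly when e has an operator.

G_0=15  [base 5] 3·5  →[5↦6]→  3·6 = 18  −1 ⇒ G_1=17
G_1=17  [base 6] 2·6 + 5  →[6↦7]→  2·7 + 5 = 19  −1 ⇒ G_2=18
G_2=18  [base 7] 2·7 + 4  →[7↦8]→  2·8 + 4 = 20  −1 ⇒ G_3=19
G_3=19  [base 8] 2·8 + 3  →[8↦9]→  2·9 + 3 = 21  −1 ⇒ G_4=20
G_4=20  [base 9] 2·9 + 2  →[9↦10]→  2·10 + 2 = 22  −1 ⇒ G_5=21
G_5=21  [base 10] 2·10 + 1  →[10↦11]→  2·11 + 1 = 23  −1 ⇒ G_6=22

ω·2 + 1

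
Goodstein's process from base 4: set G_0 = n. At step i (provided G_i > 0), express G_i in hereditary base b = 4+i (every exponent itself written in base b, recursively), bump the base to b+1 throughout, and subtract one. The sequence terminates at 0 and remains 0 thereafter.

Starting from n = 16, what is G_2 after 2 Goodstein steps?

[0] 16 ≡ 4^2 (base 4). Lift 5: 25. −1: 24.
[1] 24 ≡ 4·5 + 4 (base 5). Lift 6: 28. −1: 27.
[2] 27 ≡ 4·6 + 3 (base 6). Lift 7: 31. −1: 30.

27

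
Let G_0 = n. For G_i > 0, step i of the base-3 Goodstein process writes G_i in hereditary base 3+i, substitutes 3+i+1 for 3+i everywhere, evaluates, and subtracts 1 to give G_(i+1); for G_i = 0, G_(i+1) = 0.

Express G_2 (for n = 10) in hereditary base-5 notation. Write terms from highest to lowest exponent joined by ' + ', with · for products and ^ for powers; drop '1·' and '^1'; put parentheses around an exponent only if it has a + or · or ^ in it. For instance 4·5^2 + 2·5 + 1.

4·5 + 4

base 3: 10 = 3^2 + 1; at 4: 4^2 + 1 = 17; next = 16
base 4: 16 = 4^2; at 5: 5^2 = 25; next = 24
base 5: 24 = 4·5 + 4; at 6: 4·6 + 4 = 28; next = 27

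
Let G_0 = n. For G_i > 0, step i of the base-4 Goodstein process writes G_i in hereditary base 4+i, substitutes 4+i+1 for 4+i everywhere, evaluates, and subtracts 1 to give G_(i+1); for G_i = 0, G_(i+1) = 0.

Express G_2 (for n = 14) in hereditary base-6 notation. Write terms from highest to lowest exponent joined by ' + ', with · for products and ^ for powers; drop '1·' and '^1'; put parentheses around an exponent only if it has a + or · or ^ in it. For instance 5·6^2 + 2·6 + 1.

3·6

G_0=14  [base 4] 3·4 + 2  →[4↦5]→  3·5 + 2 = 17  −1 ⇒ G_1=16
G_1=16  [base 5] 3·5 + 1  →[5↦6]→  3·6 + 1 = 19  −1 ⇒ G_2=18
G_2=18  [base 6] 3·6  →[6↦7]→  3·7 = 21  −1 ⇒ G_3=20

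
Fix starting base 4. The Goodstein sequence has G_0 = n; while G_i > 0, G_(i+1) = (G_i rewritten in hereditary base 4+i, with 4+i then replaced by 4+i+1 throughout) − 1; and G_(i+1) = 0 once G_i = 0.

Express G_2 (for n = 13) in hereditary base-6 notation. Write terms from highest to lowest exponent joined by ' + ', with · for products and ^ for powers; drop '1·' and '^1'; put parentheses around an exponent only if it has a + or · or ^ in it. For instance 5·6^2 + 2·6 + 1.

[0] 13 ≡ 3·4 + 1 (base 4). Lift 5: 16. −1: 15.
[1] 15 ≡ 3·5 (base 5). Lift 6: 18. −1: 17.
[2] 17 ≡ 2·6 + 5 (base 6). Lift 7: 19. −1: 18.

2·6 + 5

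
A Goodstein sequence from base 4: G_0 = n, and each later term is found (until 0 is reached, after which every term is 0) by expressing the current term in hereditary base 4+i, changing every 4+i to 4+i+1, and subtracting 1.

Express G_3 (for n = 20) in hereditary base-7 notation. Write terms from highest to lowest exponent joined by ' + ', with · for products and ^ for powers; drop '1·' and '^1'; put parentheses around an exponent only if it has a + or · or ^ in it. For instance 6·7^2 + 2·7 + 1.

20 —HB4→ 4^2 + 4 —bump→ 5^2 + 5 = 30 —(−1)→ 29
29 —HB5→ 5^2 + 4 —bump→ 6^2 + 4 = 40 —(−1)→ 39
39 —HB6→ 6^2 + 3 —bump→ 7^2 + 3 = 52 —(−1)→ 51
51 —HB7→ 7^2 + 2 —bump→ 8^2 + 2 = 66 —(−1)→ 65

7^2 + 2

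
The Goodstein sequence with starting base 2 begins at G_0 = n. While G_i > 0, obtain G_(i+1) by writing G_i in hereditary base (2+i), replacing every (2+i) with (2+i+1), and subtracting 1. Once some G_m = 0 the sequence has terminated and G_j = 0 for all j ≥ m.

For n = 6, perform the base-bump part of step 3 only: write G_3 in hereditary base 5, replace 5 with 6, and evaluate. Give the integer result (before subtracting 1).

base 2: 6 = 2^2 + 2; at 3: 3^3 + 3 = 30; next = 29
base 3: 29 = 3^3 + 2; at 4: 4^4 + 2 = 258; next = 257
base 4: 257 = 4^4 + 1; at 5: 5^5 + 1 = 3126; next = 3125
base 5: 3125 = 5^5; at 6: 6^6 = 46656; next = 46655

46656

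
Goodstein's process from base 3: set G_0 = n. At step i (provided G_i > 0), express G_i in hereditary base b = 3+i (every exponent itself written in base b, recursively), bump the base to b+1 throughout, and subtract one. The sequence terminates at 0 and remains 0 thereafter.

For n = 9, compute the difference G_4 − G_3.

G_0 = 9. HB_3(9) = 3^2. Bump = 16. G_1 = 15.
G_1 = 15. HB_4(15) = 3·4 + 3. Bump = 18. G_2 = 17.
G_2 = 17. HB_5(17) = 3·5 + 2. Bump = 20. G_3 = 19.
G_3 = 19. HB_6(19) = 3·6 + 1. Bump = 22. G_4 = 21.

2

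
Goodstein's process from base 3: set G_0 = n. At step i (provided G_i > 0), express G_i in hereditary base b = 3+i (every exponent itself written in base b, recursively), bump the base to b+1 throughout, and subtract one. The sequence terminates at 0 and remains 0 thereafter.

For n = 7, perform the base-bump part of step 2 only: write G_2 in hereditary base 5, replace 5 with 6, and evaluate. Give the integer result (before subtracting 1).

(0) 7|_3 = 2·3 + 1 ↦ 2·4 + 1|_4 = 9 ⇒ 8
(1) 8|_4 = 2·4 ↦ 2·5|_5 = 10 ⇒ 9
(2) 9|_5 = 5 + 4 ↦ 6 + 4|_6 = 10 ⇒ 9

10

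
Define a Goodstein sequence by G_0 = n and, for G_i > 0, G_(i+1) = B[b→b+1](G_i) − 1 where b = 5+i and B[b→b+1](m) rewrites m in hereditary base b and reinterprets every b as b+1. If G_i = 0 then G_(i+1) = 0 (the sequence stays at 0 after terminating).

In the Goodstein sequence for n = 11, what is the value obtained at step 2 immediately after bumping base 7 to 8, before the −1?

14

G_0=11  [base 5] 2·5 + 1  →[5↦6]→  2·6 + 1 = 13  −1 ⇒ G_1=12
G_1=12  [base 6] 2·6  →[6↦7]→  2·7 = 14  −1 ⇒ G_2=13
G_2=13  [base 7] 7 + 6  →[7↦8]→  8 + 6 = 14  −1 ⇒ G_3=13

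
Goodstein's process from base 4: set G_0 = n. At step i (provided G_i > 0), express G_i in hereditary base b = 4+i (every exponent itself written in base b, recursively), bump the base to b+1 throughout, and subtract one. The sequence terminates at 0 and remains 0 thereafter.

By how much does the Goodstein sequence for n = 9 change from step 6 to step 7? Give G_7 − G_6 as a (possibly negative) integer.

0

G_0 = 9. HB_4(9) = 2·4 + 1. Bump = 11. G_1 = 10.
G_1 = 10. HB_5(10) = 2·5. Bump = 12. G_2 = 11.
G_2 = 11. HB_6(11) = 6 + 5. Bump = 12. G_3 = 11.
G_3 = 11. HB_7(11) = 7 + 4. Bump = 12. G_4 = 11.
G_4 = 11. HB_8(11) = 8 + 3. Bump = 12. G_5 = 11.
G_5 = 11. HB_9(11) = 9 + 2. Bump = 12. G_6 = 11.
G_6 = 11. HB_10(11) = 10 + 1. Bump = 12. G_7 = 11.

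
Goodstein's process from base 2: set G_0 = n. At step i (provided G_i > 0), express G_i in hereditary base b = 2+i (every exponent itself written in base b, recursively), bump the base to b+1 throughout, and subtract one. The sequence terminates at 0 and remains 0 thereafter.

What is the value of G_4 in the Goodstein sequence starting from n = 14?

(0) 14|_2 = 2^(2 + 1) + 2^2 + 2 ↦ 3^(3 + 1) + 3^3 + 3|_3 = 111 ⇒ 110
(1) 110|_3 = 3^(3 + 1) + 3^3 + 2 ↦ 4^(4 + 1) + 4^4 + 2|_4 = 1282 ⇒ 1281
(2) 1281|_4 = 4^(4 + 1) + 4^4 + 1 ↦ 5^(5 + 1) + 5^5 + 1|_5 = 18751 ⇒ 18750
(3) 18750|_5 = 5^(5 + 1) + 5^5 ↦ 6^(6 + 1) + 6^6|_6 = 326592 ⇒ 326591
(4) 326591|_6 = 6^(6 + 1) + 5·6^5 + 5·6^4 + 5·6^3 + 5·6^2 + 5·6 + 5 ↦ 7^(7 + 1) + 5·7^5 + 5·7^4 + 5·7^3 + 5·7^2 + 5·7 + 5|_7 = 5862841 ⇒ 5862840

326591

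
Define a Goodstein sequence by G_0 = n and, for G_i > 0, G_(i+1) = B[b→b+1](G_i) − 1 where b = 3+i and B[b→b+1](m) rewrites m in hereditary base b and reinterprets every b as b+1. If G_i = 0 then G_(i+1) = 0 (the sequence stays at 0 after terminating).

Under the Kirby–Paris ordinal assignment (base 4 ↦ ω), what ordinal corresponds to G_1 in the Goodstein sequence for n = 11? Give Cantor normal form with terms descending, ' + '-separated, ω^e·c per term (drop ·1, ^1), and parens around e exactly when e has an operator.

G_0=11  [base 3] 3^2 + 2  →[3↦4]→  4^2 + 2 = 18  −1 ⇒ G_1=17
G_1=17  [base 4] 4^2 + 1  →[4↦5]→  5^2 + 1 = 26  −1 ⇒ G_2=25

ω^2 + 1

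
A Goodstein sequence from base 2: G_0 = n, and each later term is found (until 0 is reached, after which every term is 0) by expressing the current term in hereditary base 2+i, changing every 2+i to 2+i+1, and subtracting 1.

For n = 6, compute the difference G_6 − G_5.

base 2: 6 = 2^2 + 2; at 3: 3^3 + 3 = 30; next = 29
base 3: 29 = 3^3 + 2; at 4: 4^4 + 2 = 258; next = 257
base 4: 257 = 4^4 + 1; at 5: 5^5 + 1 = 3126; next = 3125
base 5: 3125 = 5^5; at 6: 6^6 = 46656; next = 46655
base 6: 46655 = 5·6^5 + 5·6^4 + 5·6^3 + 5·6^2 + 5·6 + 5; at 7: 5·7^5 + 5·7^4 + 5·7^3 + 5·7^2 + 5·7 + 5 = 98040; next = 98039
base 7: 98039 = 5·7^5 + 5·7^4 + 5·7^3 + 5·7^2 + 5·7 + 4; at 8: 5·8^5 + 5·8^4 + 5·8^3 + 5·8^2 + 5·8 + 4 = 187244; next = 187243

89204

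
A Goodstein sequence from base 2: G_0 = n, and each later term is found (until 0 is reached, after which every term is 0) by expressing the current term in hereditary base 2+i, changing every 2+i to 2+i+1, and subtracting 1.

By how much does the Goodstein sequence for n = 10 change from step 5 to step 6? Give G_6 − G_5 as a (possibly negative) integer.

79857569

(0) 10|_2 = 2^(2 + 1) + 2 ↦ 3^(3 + 1) + 3|_3 = 84 ⇒ 83
(1) 83|_3 = 3^(3 + 1) + 2 ↦ 4^(4 + 1) + 2|_4 = 1026 ⇒ 1025
(2) 1025|_4 = 4^(4 + 1) + 1 ↦ 5^(5 + 1) + 1|_5 = 15626 ⇒ 15625
(3) 15625|_5 = 5^(5 + 1) ↦ 6^(6 + 1)|_6 = 279936 ⇒ 279935
(4) 279935|_6 = 5·6^6 + 5·6^5 + 5·6^4 + 5·6^3 + 5·6^2 + 5·6 + 5 ↦ 5·7^7 + 5·7^5 + 5·7^4 + 5·7^3 + 5·7^2 + 5·7 + 5|_7 = 4215755 ⇒ 4215754
(5) 4215754|_7 = 5·7^7 + 5·7^5 + 5·7^4 + 5·7^3 + 5·7^2 + 5·7 + 4 ↦ 5·8^8 + 5·8^5 + 5·8^4 + 5·8^3 + 5·8^2 + 5·8 + 4|_8 = 84073324 ⇒ 84073323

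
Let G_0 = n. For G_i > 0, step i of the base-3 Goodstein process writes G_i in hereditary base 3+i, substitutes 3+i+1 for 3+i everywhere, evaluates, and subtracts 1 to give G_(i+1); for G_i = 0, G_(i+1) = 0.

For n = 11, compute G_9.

base 3: 11 = 3^2 + 2; at 4: 4^2 + 2 = 18; next = 17
base 4: 17 = 4^2 + 1; at 5: 5^2 + 1 = 26; next = 25
base 5: 25 = 5^2; at 6: 6^2 = 36; next = 35
base 6: 35 = 5·6 + 5; at 7: 5·7 + 5 = 40; next = 39
base 7: 39 = 5·7 + 4; at 8: 5·8 + 4 = 44; next = 43
base 8: 43 = 5·8 + 3; at 9: 5·9 + 3 = 48; next = 47
base 9: 47 = 5·9 + 2; at 10: 5·10 + 2 = 52; next = 51
base 10: 51 = 5·10 + 1; at 11: 5·11 + 1 = 56; next = 55
base 11: 55 = 5·11; at 12: 5·12 = 60; next = 59

59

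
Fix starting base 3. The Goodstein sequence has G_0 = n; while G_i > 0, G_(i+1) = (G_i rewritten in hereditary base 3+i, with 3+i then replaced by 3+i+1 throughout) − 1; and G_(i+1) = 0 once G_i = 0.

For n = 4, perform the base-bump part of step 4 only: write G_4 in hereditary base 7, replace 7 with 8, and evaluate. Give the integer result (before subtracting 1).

4 —HB3→ 3 + 1 —bump→ 4 + 1 = 5 —(−1)→ 4
4 —HB4→ 4 —bump→ 5 = 5 —(−1)→ 4
4 —HB5→ 4 —bump→ 4 = 4 —(−1)→ 3
3 —HB6→ 3 —bump→ 3 = 3 —(−1)→ 2

2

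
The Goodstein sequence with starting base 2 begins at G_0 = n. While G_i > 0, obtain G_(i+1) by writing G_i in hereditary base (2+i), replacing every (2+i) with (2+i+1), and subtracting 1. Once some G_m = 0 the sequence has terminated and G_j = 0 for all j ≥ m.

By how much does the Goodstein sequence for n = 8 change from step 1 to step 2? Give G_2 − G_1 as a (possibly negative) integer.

G_0 = 8. HB_2(8) = 2^(2 + 1). Bump = 81. G_1 = 80.
G_1 = 80. HB_3(80) = 2·3^3 + 2·3^2 + 2·3 + 2. Bump = 554. G_2 = 553.

473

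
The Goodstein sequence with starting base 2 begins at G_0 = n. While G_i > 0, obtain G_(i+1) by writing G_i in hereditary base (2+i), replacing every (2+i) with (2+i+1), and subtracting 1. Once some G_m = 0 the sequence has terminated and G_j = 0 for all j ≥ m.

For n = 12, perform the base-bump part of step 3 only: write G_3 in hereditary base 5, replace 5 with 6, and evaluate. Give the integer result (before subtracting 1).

12 —HB2→ 2^(2 + 1) + 2^2 —bump→ 3^(3 + 1) + 3^3 = 108 —(−1)→ 107
107 —HB3→ 3^(3 + 1) + 2·3^2 + 2·3 + 2 —bump→ 4^(4 + 1) + 2·4^2 + 2·4 + 2 = 1066 —(−1)→ 1065
1065 —HB4→ 4^(4 + 1) + 2·4^2 + 2·4 + 1 —bump→ 5^(5 + 1) + 2·5^2 + 2·5 + 1 = 15686 —(−1)→ 15685

280020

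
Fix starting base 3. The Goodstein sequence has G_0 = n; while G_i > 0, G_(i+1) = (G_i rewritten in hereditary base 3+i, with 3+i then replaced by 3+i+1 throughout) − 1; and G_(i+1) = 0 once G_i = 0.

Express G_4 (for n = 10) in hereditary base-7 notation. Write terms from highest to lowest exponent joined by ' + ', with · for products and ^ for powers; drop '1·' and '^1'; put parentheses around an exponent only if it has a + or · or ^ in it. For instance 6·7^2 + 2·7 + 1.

4·7 + 2

base 3: 10 = 3^2 + 1; at 4: 4^2 + 1 = 17; next = 16
base 4: 16 = 4^2; at 5: 5^2 = 25; next = 24
base 5: 24 = 4·5 + 4; at 6: 4·6 + 4 = 28; next = 27
base 6: 27 = 4·6 + 3; at 7: 4·7 + 3 = 31; next = 30
base 7: 30 = 4·7 + 2; at 8: 4·8 + 2 = 34; next = 33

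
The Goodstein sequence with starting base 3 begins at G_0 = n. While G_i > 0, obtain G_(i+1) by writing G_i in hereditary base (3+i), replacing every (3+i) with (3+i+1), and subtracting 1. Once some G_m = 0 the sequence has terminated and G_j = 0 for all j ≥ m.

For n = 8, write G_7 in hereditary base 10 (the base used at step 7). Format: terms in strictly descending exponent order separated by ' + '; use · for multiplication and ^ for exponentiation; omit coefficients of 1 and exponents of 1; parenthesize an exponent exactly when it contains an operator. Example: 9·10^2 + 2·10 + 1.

G_0 = 8. HB_3(8) = 2·3 + 2. Bump = 10. G_1 = 9.
G_1 = 9. HB_4(9) = 2·4 + 1. Bump = 11. G_2 = 10.
G_2 = 10. HB_5(10) = 2·5. Bump = 12. G_3 = 11.
G_3 = 11. HB_6(11) = 6 + 5. Bump = 12. G_4 = 11.
G_4 = 11. HB_7(11) = 7 + 4. Bump = 12. G_5 = 11.
G_5 = 11. HB_8(11) = 8 + 3. Bump = 12. G_6 = 11.
G_6 = 11. HB_9(11) = 9 + 2. Bump = 12. G_7 = 11.

10 + 1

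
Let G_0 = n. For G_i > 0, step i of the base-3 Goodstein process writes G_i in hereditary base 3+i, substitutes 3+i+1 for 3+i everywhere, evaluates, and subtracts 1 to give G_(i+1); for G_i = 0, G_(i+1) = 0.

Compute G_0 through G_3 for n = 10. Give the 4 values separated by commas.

10 —HB3→ 3^2 + 1 —bump→ 4^2 + 1 = 17 —(−1)→ 16
16 —HB4→ 4^2 —bump→ 5^2 = 25 —(−1)→ 24
24 —HB5→ 4·5 + 4 —bump→ 4·6 + 4 = 28 —(−1)→ 27

10, 16, 24, 27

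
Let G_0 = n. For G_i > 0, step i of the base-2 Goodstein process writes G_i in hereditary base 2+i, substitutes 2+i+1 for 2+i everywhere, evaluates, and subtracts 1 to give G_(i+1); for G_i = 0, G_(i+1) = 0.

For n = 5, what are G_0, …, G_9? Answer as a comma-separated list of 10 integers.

base 2: 5 = 2^2 + 1; at 3: 3^3 + 1 = 28; next = 27
base 3: 27 = 3^3; at 4: 4^4 = 256; next = 255
base 4: 255 = 3·4^3 + 3·4^2 + 3·4 + 3; at 5: 3·5^3 + 3·5^2 + 3·5 + 3 = 468; next = 467
base 5: 467 = 3·5^3 + 3·5^2 + 3·5 + 2; at 6: 3·6^3 + 3·6^2 + 3·6 + 2 = 776; next = 775
base 6: 775 = 3·6^3 + 3·6^2 + 3·6 + 1; at 7: 3·7^3 + 3·7^2 + 3·7 + 1 = 1198; next = 1197
base 7: 1197 = 3·7^3 + 3·7^2 + 3·7; at 8: 3·8^3 + 3·8^2 + 3·8 = 1752; next = 1751
base 8: 1751 = 3·8^3 + 3·8^2 + 2·8 + 7; at 9: 3·9^3 + 3·9^2 + 2·9 + 7 = 2455; next = 2454
base 9: 2454 = 3·9^3 + 3·9^2 + 2·9 + 6; at 10: 3·10^3 + 3·10^2 + 2·10 + 6 = 3326; next = 3325
base 10: 3325 = 3·10^3 + 3·10^2 + 2·10 + 5; at 11: 3·11^3 + 3·11^2 + 2·11 + 5 = 4383; next = 4382

5, 27, 255, 467, 775, 1197, 1751, 2454, 3325, 4382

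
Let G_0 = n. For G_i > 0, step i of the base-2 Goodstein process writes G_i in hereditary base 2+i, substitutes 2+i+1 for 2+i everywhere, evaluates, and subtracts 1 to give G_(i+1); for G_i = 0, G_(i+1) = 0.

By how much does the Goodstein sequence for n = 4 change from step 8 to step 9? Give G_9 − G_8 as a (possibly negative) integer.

(0) 4|_2 = 2^2 ↦ 3^3|_3 = 27 ⇒ 26
(1) 26|_3 = 2·3^2 + 2·3 + 2 ↦ 2·4^2 + 2·4 + 2|_4 = 42 ⇒ 41
(2) 41|_4 = 2·4^2 + 2·4 + 1 ↦ 2·5^2 + 2·5 + 1|_5 = 61 ⇒ 60
(3) 60|_5 = 2·5^2 + 2·5 ↦ 2·6^2 + 2·6|_6 = 84 ⇒ 83
(4) 83|_6 = 2·6^2 + 6 + 5 ↦ 2·7^2 + 7 + 5|_7 = 110 ⇒ 109
(5) 109|_7 = 2·7^2 + 7 + 4 ↦ 2·8^2 + 8 + 4|_8 = 140 ⇒ 139
(6) 139|_8 = 2·8^2 + 8 + 3 ↦ 2·9^2 + 9 + 3|_9 = 174 ⇒ 173
(7) 173|_9 = 2·9^2 + 9 + 2 ↦ 2·10^2 + 10 + 2|_10 = 212 ⇒ 211
(8) 211|_10 = 2·10^2 + 10 + 1 ↦ 2·11^2 + 11 + 1|_11 = 254 ⇒ 253

42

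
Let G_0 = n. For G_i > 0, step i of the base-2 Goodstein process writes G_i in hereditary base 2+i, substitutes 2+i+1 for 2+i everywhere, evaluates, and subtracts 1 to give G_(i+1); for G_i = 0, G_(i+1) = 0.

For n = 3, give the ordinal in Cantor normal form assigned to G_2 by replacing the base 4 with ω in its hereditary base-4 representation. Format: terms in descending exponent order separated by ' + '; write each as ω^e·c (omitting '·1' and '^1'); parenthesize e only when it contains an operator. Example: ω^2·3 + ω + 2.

3

(0) 3|_2 = 2 + 1 ↦ 3 + 1|_3 = 4 ⇒ 3
(1) 3|_3 = 3 ↦ 4|_4 = 4 ⇒ 3
(2) 3|_4 = 3 ↦ 3|_5 = 3 ⇒ 2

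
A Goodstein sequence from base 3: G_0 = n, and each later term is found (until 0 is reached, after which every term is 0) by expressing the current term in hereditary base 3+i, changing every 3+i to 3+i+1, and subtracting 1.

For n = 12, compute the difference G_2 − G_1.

8

i=0: 12 = 3^2 + 3 (b=3); 3→4: 4^2 + 4 = 20; 20−1 = 19
i=1: 19 = 4^2 + 3 (b=4); 4→5: 5^2 + 3 = 28; 28−1 = 27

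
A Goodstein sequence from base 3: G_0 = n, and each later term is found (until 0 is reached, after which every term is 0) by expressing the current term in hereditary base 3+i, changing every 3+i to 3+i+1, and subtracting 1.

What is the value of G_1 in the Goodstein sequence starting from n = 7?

step 0: 7 = 2·3 + 1; sub 4 for 3: 2·4 + 1; = 9; G_1 = 9−1 = 8
step 1: 8 = 2·4; sub 5 for 4: 2·5; = 10; G_2 = 10−1 = 9

8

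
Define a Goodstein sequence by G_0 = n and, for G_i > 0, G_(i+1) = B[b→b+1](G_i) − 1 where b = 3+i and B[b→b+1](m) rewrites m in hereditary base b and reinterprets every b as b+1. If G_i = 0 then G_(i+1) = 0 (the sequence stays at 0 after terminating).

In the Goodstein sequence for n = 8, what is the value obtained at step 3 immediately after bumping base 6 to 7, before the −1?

base 3: 8 = 2·3 + 2; at 4: 2·4 + 2 = 10; next = 9
base 4: 9 = 2·4 + 1; at 5: 2·5 + 1 = 11; next = 10
base 5: 10 = 2·5; at 6: 2·6 = 12; next = 11
base 6: 11 = 6 + 5; at 7: 7 + 5 = 12; next = 11

12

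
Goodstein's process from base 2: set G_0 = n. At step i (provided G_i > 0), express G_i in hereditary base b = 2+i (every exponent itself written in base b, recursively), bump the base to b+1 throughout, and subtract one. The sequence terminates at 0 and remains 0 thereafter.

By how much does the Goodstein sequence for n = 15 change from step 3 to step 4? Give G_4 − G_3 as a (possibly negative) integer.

307841

G_0 = 15. HB_2(15) = 2^(2 + 1) + 2^2 + 2 + 1. Bump = 112. G_1 = 111.
G_1 = 111. HB_3(111) = 3^(3 + 1) + 3^3 + 3. Bump = 1284. G_2 = 1283.
G_2 = 1283. HB_4(1283) = 4^(4 + 1) + 4^4 + 3. Bump = 18753. G_3 = 18752.
G_3 = 18752. HB_5(18752) = 5^(5 + 1) + 5^5 + 2. Bump = 326594. G_4 = 326593.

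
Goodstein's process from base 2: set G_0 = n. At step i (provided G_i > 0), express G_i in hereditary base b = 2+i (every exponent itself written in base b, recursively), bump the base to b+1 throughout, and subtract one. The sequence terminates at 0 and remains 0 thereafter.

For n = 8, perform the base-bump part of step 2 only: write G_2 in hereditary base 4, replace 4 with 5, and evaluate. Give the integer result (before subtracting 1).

step 0: 8 = 2^(2 + 1); sub 3 for 2: 3^(3 + 1); = 81; G_1 = 81−1 = 80
step 1: 80 = 2·3^3 + 2·3^2 + 2·3 + 2; sub 4 for 3: 2·4^4 + 2·4^2 + 2·4 + 2; = 554; G_2 = 554−1 = 553
step 2: 553 = 2·4^4 + 2·4^2 + 2·4 + 1; sub 5 for 4: 2·5^5 + 2·5^2 + 2·5 + 1; = 6311; G_3 = 6311−1 = 6310

6311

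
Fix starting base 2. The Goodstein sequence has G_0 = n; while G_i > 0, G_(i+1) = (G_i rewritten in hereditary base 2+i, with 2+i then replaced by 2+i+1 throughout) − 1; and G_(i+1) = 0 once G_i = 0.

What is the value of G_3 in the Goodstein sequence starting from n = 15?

G_0 = 15. HB_2(15) = 2^(2 + 1) + 2^2 + 2 + 1. Bump = 112. G_1 = 111.
G_1 = 111. HB_3(111) = 3^(3 + 1) + 3^3 + 3. Bump = 1284. G_2 = 1283.
G_2 = 1283. HB_4(1283) = 4^(4 + 1) + 4^4 + 3. Bump = 18753. G_3 = 18752.
G_3 = 18752. HB_5(18752) = 5^(5 + 1) + 5^5 + 2. Bump = 326594. G_4 = 326593.

18752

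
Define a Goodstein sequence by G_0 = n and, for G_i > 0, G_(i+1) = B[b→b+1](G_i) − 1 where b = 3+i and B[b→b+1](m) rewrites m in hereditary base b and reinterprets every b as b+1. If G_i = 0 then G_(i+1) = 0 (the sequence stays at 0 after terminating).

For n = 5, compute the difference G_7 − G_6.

-1

step 0: 5 = 3 + 2; sub 4 for 3: 4 + 2; = 6; G_1 = 6−1 = 5
step 1: 5 = 4 + 1; sub 5 for 4: 5 + 1; = 6; G_2 = 6−1 = 5
step 2: 5 = 5; sub 6 for 5: 6; = 6; G_3 = 6−1 = 5
step 3: 5 = 5; sub 7 for 6: 5; = 5; G_4 = 5−1 = 4
step 4: 4 = 4; sub 8 for 7: 4; = 4; G_5 = 4−1 = 3
step 5: 3 = 3; sub 9 for 8: 3; = 3; G_6 = 3−1 = 2
step 6: 2 = 2; sub 10 for 9: 2; = 2; G_7 = 2−1 = 1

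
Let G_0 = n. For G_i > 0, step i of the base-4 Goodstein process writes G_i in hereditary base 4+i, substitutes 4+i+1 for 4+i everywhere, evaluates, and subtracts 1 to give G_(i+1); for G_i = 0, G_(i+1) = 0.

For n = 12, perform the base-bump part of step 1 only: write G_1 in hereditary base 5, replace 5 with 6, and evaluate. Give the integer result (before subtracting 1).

16

[0] 12 ≡ 3·4 (base 4). Lift 5: 15. −1: 14.
[1] 14 ≡ 2·5 + 4 (base 5). Lift 6: 16. −1: 15.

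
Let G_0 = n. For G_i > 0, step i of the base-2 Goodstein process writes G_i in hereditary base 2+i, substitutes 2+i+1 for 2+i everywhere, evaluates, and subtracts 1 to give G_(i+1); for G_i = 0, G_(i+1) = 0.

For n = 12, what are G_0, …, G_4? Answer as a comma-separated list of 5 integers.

step 0: 12 = 2^(2 + 1) + 2^2; sub 3 for 2: 3^(3 + 1) + 3^3; = 108; G_1 = 108−1 = 107
step 1: 107 = 3^(3 + 1) + 2·3^2 + 2·3 + 2; sub 4 for 3: 4^(4 + 1) + 2·4^2 + 2·4 + 2; = 1066; G_2 = 1066−1 = 1065
step 2: 1065 = 4^(4 + 1) + 2·4^2 + 2·4 + 1; sub 5 for 4: 5^(5 + 1) + 2·5^2 + 2·5 + 1; = 15686; G_3 = 15686−1 = 15685
step 3: 15685 = 5^(5 + 1) + 2·5^2 + 2·5; sub 6 for 5: 6^(6 + 1) + 2·6^2 + 2·6; = 280020; G_4 = 280020−1 = 280019

12, 107, 1065, 15685, 280019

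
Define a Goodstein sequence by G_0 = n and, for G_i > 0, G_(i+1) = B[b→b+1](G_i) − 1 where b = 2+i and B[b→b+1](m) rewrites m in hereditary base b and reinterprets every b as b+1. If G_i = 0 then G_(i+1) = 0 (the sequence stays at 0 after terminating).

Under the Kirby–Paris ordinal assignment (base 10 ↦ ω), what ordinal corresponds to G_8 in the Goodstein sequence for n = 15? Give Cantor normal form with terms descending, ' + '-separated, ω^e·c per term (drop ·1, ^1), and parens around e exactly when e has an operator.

15 —HB2→ 2^(2 + 1) + 2^2 + 2 + 1 —bump→ 3^(3 + 1) + 3^3 + 3 + 1 = 112 —(−1)→ 111
111 —HB3→ 3^(3 + 1) + 3^3 + 3 —bump→ 4^(4 + 1) + 4^4 + 4 = 1284 —(−1)→ 1283
1283 —HB4→ 4^(4 + 1) + 4^4 + 3 —bump→ 5^(5 + 1) + 5^5 + 3 = 18753 —(−1)→ 18752
18752 —HB5→ 5^(5 + 1) + 5^5 + 2 —bump→ 6^(6 + 1) + 6^6 + 2 = 326594 —(−1)→ 326593
326593 —HB6→ 6^(6 + 1) + 6^6 + 1 —bump→ 7^(7 + 1) + 7^7 + 1 = 6588345 —(−1)→ 6588344
6588344 —HB7→ 7^(7 + 1) + 7^7 —bump→ 8^(8 + 1) + 8^8 = 150994944 —(−1)→ 150994943
150994943 —HB8→ 8^(8 + 1) + 7·8^7 + 7·8^6 + 7·8^5 + 7·8^4 + 7·8^3 + 7·8^2 + 7·8 + 7 —bump→ 9^(9 + 1) + 7·9^7 + 7·9^6 + 7·9^5 + 7·9^4 + 7·9^3 + 7·9^2 + 7·9 + 7 = 3524450281 —(−1)→ 3524450280
3524450280 —HB9→ 9^(9 + 1) + 7·9^7 + 7·9^6 + 7·9^5 + 7·9^4 + 7·9^3 + 7·9^2 + 7·9 + 6 —bump→ 10^(10 + 1) + 7·10^7 + 7·10^6 + 7·10^5 + 7·10^4 + 7·10^3 + 7·10^2 + 7·10 + 6 = 100077777776 —(−1)→ 100077777775

ω^(ω + 1) + ω^7·7 + ω^6·7 + ω^5·7 + ω^4·7 + ω^3·7 + ω^2·7 + ω·7 + 5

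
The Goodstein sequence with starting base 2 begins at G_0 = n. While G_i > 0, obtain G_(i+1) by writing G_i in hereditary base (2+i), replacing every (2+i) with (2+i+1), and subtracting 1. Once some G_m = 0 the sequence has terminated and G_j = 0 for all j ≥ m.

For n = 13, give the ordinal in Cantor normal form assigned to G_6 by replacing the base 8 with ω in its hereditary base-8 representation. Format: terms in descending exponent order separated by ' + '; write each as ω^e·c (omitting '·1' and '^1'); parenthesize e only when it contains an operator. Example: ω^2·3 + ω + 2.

i=0: 13 = 2^(2 + 1) + 2^2 + 1 (b=2); 2→3: 3^(3 + 1) + 3^3 + 1 = 109; 109−1 = 108
i=1: 108 = 3^(3 + 1) + 3^3 (b=3); 3→4: 4^(4 + 1) + 4^4 = 1280; 1280−1 = 1279
i=2: 1279 = 4^(4 + 1) + 3·4^3 + 3·4^2 + 3·4 + 3 (b=4); 4→5: 5^(5 + 1) + 3·5^3 + 3·5^2 + 3·5 + 3 = 16093; 16093−1 = 16092
i=3: 16092 = 5^(5 + 1) + 3·5^3 + 3·5^2 + 3·5 + 2 (b=5); 5→6: 6^(6 + 1) + 3·6^3 + 3·6^2 + 3·6 + 2 = 280712; 280712−1 = 280711
i=4: 280711 = 6^(6 + 1) + 3·6^3 + 3·6^2 + 3·6 + 1 (b=6); 6→7: 7^(7 + 1) + 3·7^3 + 3·7^2 + 3·7 + 1 = 5765999; 5765999−1 = 5765998
i=5: 5765998 = 7^(7 + 1) + 3·7^3 + 3·7^2 + 3·7 (b=7); 7→8: 8^(8 + 1) + 3·8^3 + 3·8^2 + 3·8 = 134219480; 134219480−1 = 134219479
i=6: 134219479 = 8^(8 + 1) + 3·8^3 + 3·8^2 + 2·8 + 7 (b=8); 8→9: 9^(9 + 1) + 3·9^3 + 3·9^2 + 2·9 + 7 = 3486786856; 3486786856−1 = 3486786855

ω^(ω + 1) + ω^3·3 + ω^2·3 + ω·2 + 7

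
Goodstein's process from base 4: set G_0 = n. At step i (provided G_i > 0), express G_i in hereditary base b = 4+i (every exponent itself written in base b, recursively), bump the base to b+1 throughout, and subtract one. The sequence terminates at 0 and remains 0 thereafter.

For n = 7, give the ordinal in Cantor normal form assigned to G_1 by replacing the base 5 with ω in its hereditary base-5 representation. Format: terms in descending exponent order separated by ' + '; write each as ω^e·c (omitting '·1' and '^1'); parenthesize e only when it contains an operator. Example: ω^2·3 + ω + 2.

G_0 = 7. HB_4(7) = 4 + 3. Bump = 8. G_1 = 7.
G_1 = 7. HB_5(7) = 5 + 2. Bump = 8. G_2 = 7.

ω + 2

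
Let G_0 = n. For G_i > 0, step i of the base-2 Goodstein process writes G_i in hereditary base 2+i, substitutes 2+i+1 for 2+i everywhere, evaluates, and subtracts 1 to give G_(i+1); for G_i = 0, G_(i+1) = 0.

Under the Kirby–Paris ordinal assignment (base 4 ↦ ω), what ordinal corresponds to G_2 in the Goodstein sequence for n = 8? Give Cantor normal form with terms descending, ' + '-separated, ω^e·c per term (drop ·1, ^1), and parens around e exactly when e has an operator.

(0) 8|_2 = 2^(2 + 1) ↦ 3^(3 + 1)|_3 = 81 ⇒ 80
(1) 80|_3 = 2·3^3 + 2·3^2 + 2·3 + 2 ↦ 2·4^4 + 2·4^2 + 2·4 + 2|_4 = 554 ⇒ 553
(2) 553|_4 = 2·4^4 + 2·4^2 + 2·4 + 1 ↦ 2·5^5 + 2·5^2 + 2·5 + 1|_5 = 6311 ⇒ 6310

ω^ω·2 + ω^2·2 + ω·2 + 1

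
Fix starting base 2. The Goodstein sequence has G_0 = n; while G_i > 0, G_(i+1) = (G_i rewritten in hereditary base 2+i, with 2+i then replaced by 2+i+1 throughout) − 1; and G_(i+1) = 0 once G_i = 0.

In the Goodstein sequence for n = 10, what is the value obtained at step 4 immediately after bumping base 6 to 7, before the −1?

(0) 10|_2 = 2^(2 + 1) + 2 ↦ 3^(3 + 1) + 3|_3 = 84 ⇒ 83
(1) 83|_3 = 3^(3 + 1) + 2 ↦ 4^(4 + 1) + 2|_4 = 1026 ⇒ 1025
(2) 1025|_4 = 4^(4 + 1) + 1 ↦ 5^(5 + 1) + 1|_5 = 15626 ⇒ 15625
(3) 15625|_5 = 5^(5 + 1) ↦ 6^(6 + 1)|_6 = 279936 ⇒ 279935
(4) 279935|_6 = 5·6^6 + 5·6^5 + 5·6^4 + 5·6^3 + 5·6^2 + 5·6 + 5 ↦ 5·7^7 + 5·7^5 + 5·7^4 + 5·7^3 + 5·7^2 + 5·7 + 5|_7 = 4215755 ⇒ 4215754

4215755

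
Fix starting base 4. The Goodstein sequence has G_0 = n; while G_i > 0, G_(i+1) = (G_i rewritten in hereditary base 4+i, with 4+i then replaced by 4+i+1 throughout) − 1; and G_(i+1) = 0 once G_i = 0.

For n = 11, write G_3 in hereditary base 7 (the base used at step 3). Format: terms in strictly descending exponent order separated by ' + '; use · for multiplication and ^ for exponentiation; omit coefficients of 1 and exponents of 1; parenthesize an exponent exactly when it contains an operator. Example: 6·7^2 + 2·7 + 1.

2·7

G_0=11  [base 4] 2·4 + 3  →[4↦5]→  2·5 + 3 = 13  −1 ⇒ G_1=12
G_1=12  [base 5] 2·5 + 2  →[5↦6]→  2·6 + 2 = 14  −1 ⇒ G_2=13
G_2=13  [base 6] 2·6 + 1  →[6↦7]→  2·7 + 1 = 15  −1 ⇒ G_3=14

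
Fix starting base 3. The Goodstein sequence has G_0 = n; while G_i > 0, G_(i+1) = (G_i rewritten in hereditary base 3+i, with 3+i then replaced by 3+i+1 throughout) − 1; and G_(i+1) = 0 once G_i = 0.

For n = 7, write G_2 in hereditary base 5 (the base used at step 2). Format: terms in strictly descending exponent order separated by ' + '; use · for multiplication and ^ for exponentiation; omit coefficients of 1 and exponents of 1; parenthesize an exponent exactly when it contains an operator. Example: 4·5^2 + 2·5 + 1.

7 —HB3→ 2·3 + 1 —bump→ 2·4 + 1 = 9 —(−1)→ 8
8 —HB4→ 2·4 —bump→ 2·5 = 10 —(−1)→ 9
9 —HB5→ 5 + 4 —bump→ 6 + 4 = 10 —(−1)→ 9

5 + 4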